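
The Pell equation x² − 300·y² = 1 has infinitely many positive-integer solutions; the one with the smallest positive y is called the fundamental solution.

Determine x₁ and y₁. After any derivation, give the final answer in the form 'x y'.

√300 → a₀=17, period (3,8,3,34); ℓ=4 even so k=3
a_0=17:  p_0=17·1+0=17,  q_0=17·0+1=1
…
a_2=8:  p_2=8·52+17=433,  q_2=8·3+1=25
a_3=3:  p_3=3·433+52=1351,  q_3=3·25+3=78
(x₁, y₁) = (1351, 78);  1351² − 300·78² = 1 ✓

1351 78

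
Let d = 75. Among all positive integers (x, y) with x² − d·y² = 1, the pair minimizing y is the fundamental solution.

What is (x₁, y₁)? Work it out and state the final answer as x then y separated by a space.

√75 = [8; 1,1,1,16, …], period ℓ=4 (even) → k=3
i=0: a=8 ⇒ p=8, q=1
i=1: a=1 ⇒ p=9, q=1
i=2: a=1 ⇒ p=17, q=2
i=3: a=1 ⇒ p=26, q=3
fundamental: x₁=26, y₁=3  (since 676 − 75·9 = 1)

26 3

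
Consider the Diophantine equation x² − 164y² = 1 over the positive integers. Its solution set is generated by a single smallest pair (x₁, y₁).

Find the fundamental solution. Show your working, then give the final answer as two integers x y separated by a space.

2049 160

√164 = [12; 1,4,6,4,1,24, …], period ℓ=6 (even) → k=5
a_0=12:  p_0=12·1+0=12,  q_0=12·0+1=1
a_1=1:  p_1=1·12+1=13,  q_1=1·1+0=1
…
a_4=4:  p_4=4·397+64=1652,  q_4=4·31+5=129
a_5=1:  p_5=1·1652+397=2049,  q_5=1·129+31=160
fundamental: x₁=2049, y₁=160  (since 4198401 − 164·25600 = 1)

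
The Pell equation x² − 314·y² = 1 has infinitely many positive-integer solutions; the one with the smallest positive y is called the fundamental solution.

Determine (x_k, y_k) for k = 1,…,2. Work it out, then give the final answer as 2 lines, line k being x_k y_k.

√314 → a₀=17, period (1,2,1,1,2,1,34); ℓ=7 odd so k=13
a_0=17:  p_0=17·1+0=17,  q_0=17·0+1=1
…
a_3=1:  p_3=1·53+18=71,  q_3=1·3+1=4
a_4=1:  p_4=1·71+53=124,  q_4=1·4+3=7
…
a_6=1:  p_6=1·319+124=443,  q_6=1·18+7=25
…
a_9=2:  p_9=2·15824+15381=47029,  q_9=2·893+868=2654
a_10=1:  p_10=1·47029+15824=62853,  q_10=1·2654+893=3547
a_11=1:  p_11=1·62853+47029=109882,  q_11=1·3547+2654=6201
a_12=2:  p_12=2·109882+62853=282617,  q_12=2·6201+3547=15949
a_13=1:  p_13=1·282617+109882=392499,  q_13=1·15949+6201=22150
→ (392499, 22150).  Check: 392499²=154055465001, 314·22150²=154055465000, difference 1.
n=2: (392499,22150)∘(392499,22150) = (392499·392499+314·22150·22150, 392499·22150+22150·392499) = (308110930001,17387705700)

392499 22150
308110930001 17387705700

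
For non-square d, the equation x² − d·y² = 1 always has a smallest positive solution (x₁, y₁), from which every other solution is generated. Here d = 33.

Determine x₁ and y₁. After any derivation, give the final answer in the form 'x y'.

√33 → a₀=5, period (1,2,1,10); ℓ=4 even so k=3
a_0=5:  p_0=5·1+0=5,  q_0=5·0+1=1
…
a_2=2:  p_2=2·6+5=17,  q_2=2·1+1=3
a_3=1:  p_3=1·17+6=23,  q_3=1·3+1=4
→ (23, 4).  Check: 23²=529, 33·4²=528, difference 1.

23 4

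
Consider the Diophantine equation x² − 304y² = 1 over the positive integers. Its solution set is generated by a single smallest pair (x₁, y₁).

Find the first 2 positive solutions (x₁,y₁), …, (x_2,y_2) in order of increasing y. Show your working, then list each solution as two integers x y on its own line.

57799 3315
6681448801 383207370

√304 → a₀=17, period (2,3,2,1,1,1,1,1,2,3,2,34); ℓ=12 even so k=11
step 0: (17, 1)  from 17·(1,0) + (0,1)
…
step 3: (279, 16)  from 2·(122,7) + (35,2)
step 4: (401, 23)  from 1·(279,16) + (122,7)
…
step 6: (1081, 62)  from 1·(680,39) + (401,23)
…
step 8: (2842, 163)  from 1·(1761,101) + (1081,62)
…
step 10: (25177, 1444)  from 3·(7445,427) + (2842,163)
step 11: (57799, 3315)  from 2·(25177,1444) + (7445,427)
(x₁, y₁) = (57799, 3315);  57799² − 304·3315² = 1 ✓
(x_2, y_2) = (57799·57799 + 304·3315·3315, 57799·3315 + 3315·57799) = (6681448801, 383207370)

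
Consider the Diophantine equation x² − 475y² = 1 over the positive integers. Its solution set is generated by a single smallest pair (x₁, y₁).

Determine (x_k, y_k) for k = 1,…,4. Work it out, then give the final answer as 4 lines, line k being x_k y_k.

d=475: √d = [21; 1,3,1,6,2,6,1,3,1,42] (ℓ=10, even), read p_9/q_9
step 0: (21, 1)  from 21·(1,0) + (0,1)
step 1: (22, 1)  from 1·(21,1) + (1,0)
…
step 4: (741, 34)  from 6·(109,5) + (87,4)
step 5: (1591, 73)  from 2·(741,34) + (109,5)
step 6: (10287, 472)  from 6·(1591,73) + (741,34)
step 7: (11878, 545)  from 1·(10287,472) + (1591,73)
step 8: (45921, 2107)  from 3·(11878,545) + (10287,472)
step 9: (57799, 2652)  from 1·(45921,2107) + (11878,545)
fundamental: x₁=57799, y₁=2652  (since 3340724401 − 475·7033104 = 1)
k=2:  x_2 = 57799·57799+475·2652·2652 = 6681448801,  y_2 = 57799·2652+2652·57799 = 306565896
k=3:  x_3 = 57799·6681448801+475·2652·306565896 = 772362118440199,  y_3 = 57799·306565896+2652·6681448801 = 35438404443156
k=4:  x_4 = 57799·772362118440199+475·2652·35438404443156 = 89283516160768675201,  y_4 = 57799·35438404443156+2652·772362118440199 = 4096608676513381392

57799 2652
6681448801 306565896
772362118440199 35438404443156
89283516160768675201 4096608676513381392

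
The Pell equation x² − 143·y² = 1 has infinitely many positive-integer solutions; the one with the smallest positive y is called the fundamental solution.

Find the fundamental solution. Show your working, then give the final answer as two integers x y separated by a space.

d=143: √d = [11; 1,22] (ℓ=2, even), read p_1/q_1
a_0=11:  p_0=11·1+0=11,  q_0=11·0+1=1
a_1=1:  p_1=1·11+1=12,  q_1=1·1+0=1
→ (12, 1).  Check: 12²=144, 143·1²=143, difference 1.

12 1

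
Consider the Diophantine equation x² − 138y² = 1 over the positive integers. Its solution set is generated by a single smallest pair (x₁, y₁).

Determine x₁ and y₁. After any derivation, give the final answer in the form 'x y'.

√138 → a₀=11, period (1,2,1,22); ℓ=4 even so k=3
step 0: (11, 1)  from 11·(1,0) + (0,1)
…
step 2: (35, 3)  from 2·(12,1) + (11,1)
step 3: (47, 4)  from 1·(35,3) + (12,1)
→ (47, 4).  Check: 47²=2209, 138·4²=2208, difference 1.

47 4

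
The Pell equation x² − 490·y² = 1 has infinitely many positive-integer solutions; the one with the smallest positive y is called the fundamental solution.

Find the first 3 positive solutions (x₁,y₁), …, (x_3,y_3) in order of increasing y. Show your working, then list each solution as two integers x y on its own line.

d=490: √d = [22; 7,2,1,4,4,4,1,2,7,44] (ℓ=10, even), read p_9/q_9
i=0: a=22 ⇒ p=22, q=1
i=1: a=7 ⇒ p=155, q=7
i=2: a=2 ⇒ p=332, q=15
i=3: a=1 ⇒ p=487, q=22
…
i=5: a=4 ⇒ p=9607, q=434
…
i=8: a=2 ⇒ p=141338, q=6385
i=9: a=7 ⇒ p=1039681, q=46968
→ (1039681, 46968).  Check: 1039681²=1080936581761, 490·46968²=1080936581760, difference 1.
(1039681+46968√490)^2 = 2161873163521 + 97663474416√490
(1039681+46968√490)^3 = 4495316905044313921 + 203077717488555624√490

1039681 46968
2161873163521 97663474416
4495316905044313921 203077717488555624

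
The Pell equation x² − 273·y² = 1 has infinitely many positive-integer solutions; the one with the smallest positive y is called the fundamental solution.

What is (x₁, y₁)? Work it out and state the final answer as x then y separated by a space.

√273 → a₀=16, period (1,1,10,1,1,32); ℓ=6 even so k=5
a_0=16:  p_0=16·1+0=16,  q_0=16·0+1=1
…
a_2=1:  p_2=1·17+16=33,  q_2=1·1+1=2
…
a_4=1:  p_4=1·347+33=380,  q_4=1·21+2=23
a_5=1:  p_5=1·380+347=727,  q_5=1·23+21=44
(x₁, y₁) = (727, 44);  727² − 273·44² = 1 ✓

727 44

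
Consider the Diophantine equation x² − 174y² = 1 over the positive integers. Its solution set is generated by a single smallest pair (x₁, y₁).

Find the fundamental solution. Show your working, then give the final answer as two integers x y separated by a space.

√174 → a₀=13, period (5,4,5,26); ℓ=4 even so k=3
k=0  a_k=13  p_k/q_k = 13/1
…
k=2  a_k=4  p_k/q_k = 277/21
k=3  a_k=5  p_k/q_k = 1451/110
→ (1451, 110).  Check: 1451²=2105401, 174·110²=2105400, difference 1.

1451 110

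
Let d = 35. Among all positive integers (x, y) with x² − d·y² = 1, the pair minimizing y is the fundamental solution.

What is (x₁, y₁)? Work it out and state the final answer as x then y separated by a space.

6 1

√35 = [5; 1,10, …], period ℓ=2 (even) → k=1
i=0: a=5 ⇒ p=5, q=1
i=1: a=1 ⇒ p=6, q=1
(x₁, y₁) = (6, 1);  6² − 35·1² = 1 ✓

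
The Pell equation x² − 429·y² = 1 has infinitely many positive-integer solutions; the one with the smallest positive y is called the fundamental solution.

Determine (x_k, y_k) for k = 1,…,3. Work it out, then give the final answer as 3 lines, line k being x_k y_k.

√429 → a₀=20, period (1,2,2,9,1,12,1,9,2,2,1,40); ℓ=12 even so k=11
step 0: (20, 1)  from 20·(1,0) + (0,1)
step 1: (21, 1)  from 1·(20,1) + (1,0)
step 2: (62, 3)  from 2·(21,1) + (20,1)
…
step 5: (1512, 73)  from 1·(1367,66) + (145,7)
step 6: (19511, 942)  from 12·(1512,73) + (1367,66)
step 7: (21023, 1015)  from 1·(19511,942) + (1512,73)
…
step 10: (1085636, 52415)  from 2·(438459,21169) + (208718,10077)
step 11: (1524095, 73584)  from 1·(1085636,52415) + (438459,21169)
(x₁, y₁) = (1524095, 73584);  1524095² − 429·73584² = 1 ✓
(1524095+73584√429)^2 = 4645731138049 + 224298012960√429
(1524095+73584√429)^3 = 14161071197688057215 + 683702960124468816√429

1524095 73584
4645731138049 224298012960
14161071197688057215 683702960124468816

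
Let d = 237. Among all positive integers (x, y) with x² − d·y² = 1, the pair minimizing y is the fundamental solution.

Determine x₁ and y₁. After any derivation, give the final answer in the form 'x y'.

√237 = [15; 2,1,1,7,10,7,1,1,2,30, …], period ℓ=10 (even) → k=9
a_0=15:  p_0=15·1+0=15,  q_0=15·0+1=1
a_1=2:  p_1=2·15+1=31,  q_1=2·1+0=2
a_2=1:  p_2=1·31+15=46,  q_2=1·2+1=3
…
a_4=7:  p_4=7·77+46=585,  q_4=7·5+3=38
…
a_7=1:  p_7=1·42074+5927=48001,  q_7=1·2733+385=3118
a_8=1:  p_8=1·48001+42074=90075,  q_8=1·3118+2733=5851
a_9=2:  p_9=2·90075+48001=228151,  q_9=2·5851+3118=14820
→ (228151, 14820).  Check: 228151²=52052878801, 237·14820²=52052878800, difference 1.

228151 14820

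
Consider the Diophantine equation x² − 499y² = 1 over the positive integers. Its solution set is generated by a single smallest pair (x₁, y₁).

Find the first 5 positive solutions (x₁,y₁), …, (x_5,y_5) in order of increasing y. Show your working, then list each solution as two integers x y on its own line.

[22; 2,1,21,1,2,44] for √499; ℓ=6 ⇒ convergent index 5
i=0: a=22 ⇒ p=22, q=1
…
i=2: a=1 ⇒ p=67, q=3
i=3: a=21 ⇒ p=1452, q=65
i=4: a=1 ⇒ p=1519, q=68
i=5: a=2 ⇒ p=4490, q=201
(x₁, y₁) = (4490, 201);  4490² − 499·201² = 1 ✓
(4490+201√499)^2 = 40320199 + 1804980√499
(4490+201√499)^3 = 362075382530 + 16208720199√499
(4490+201√499)^4 = 3251436894799201 + 145554305582040√499
(4490+201√499)^5 = 29197902953221442450 + 1307077647917999001√499

4490 201
40320199 1804980
362075382530 16208720199
3251436894799201 145554305582040
29197902953221442450 1307077647917999001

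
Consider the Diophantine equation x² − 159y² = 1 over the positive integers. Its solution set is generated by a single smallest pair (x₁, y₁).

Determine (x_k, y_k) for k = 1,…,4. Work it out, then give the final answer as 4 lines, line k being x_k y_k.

1324 105
3505951 278040
9283756924 736249815
24583384828801 1949589232080

[12; 1,1,1,1,3,1,1,1,1,24] for √159; ℓ=10 ⇒ convergent index 9
a_0=12:  p_0=12·1+0=12,  q_0=12·0+1=1
…
a_2=1:  p_2=1·13+12=25,  q_2=1·1+1=2
a_3=1:  p_3=1·25+13=38,  q_3=1·2+1=3
a_4=1:  p_4=1·38+25=63,  q_4=1·3+2=5
…
a_6=1:  p_6=1·227+63=290,  q_6=1·18+5=23
a_7=1:  p_7=1·290+227=517,  q_7=1·23+18=41
a_8=1:  p_8=1·517+290=807,  q_8=1·41+23=64
a_9=1:  p_9=1·807+517=1324,  q_9=1·64+41=105
fundamental: x₁=1324, y₁=105  (since 1752976 − 159·11025 = 1)
(1324+105√159)^2 = 3505951 + 278040√159
(1324+105√159)^3 = 9283756924 + 736249815√159
(1324+105√159)^4 = 24583384828801 + 1949589232080√159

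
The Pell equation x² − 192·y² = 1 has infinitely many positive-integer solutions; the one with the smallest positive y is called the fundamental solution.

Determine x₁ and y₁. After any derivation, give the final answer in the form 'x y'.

97 7

√192 = [13; 1,5,1,26, …], period ℓ=4 (even) → k=3
k=0  a_k=13  p_k/q_k = 13/1
k=1  a_k=1  p_k/q_k = 14/1
k=2  a_k=5  p_k/q_k = 83/6
k=3  a_k=1  p_k/q_k = 97/7
→ (97, 7).  Check: 97²=9409, 192·7²=9408, difference 1.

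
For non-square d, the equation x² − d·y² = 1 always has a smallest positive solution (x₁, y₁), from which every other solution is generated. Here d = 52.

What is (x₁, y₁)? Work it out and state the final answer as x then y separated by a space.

649 90

√52 → a₀=7, period (4,1,2,1,4,14); ℓ=6 even so k=5
i=0: a=7 ⇒ p=7, q=1
…
i=2: a=1 ⇒ p=36, q=5
i=3: a=2 ⇒ p=101, q=14
i=4: a=1 ⇒ p=137, q=19
i=5: a=4 ⇒ p=649, q=90
(x₁, y₁) = (649, 90);  649² − 52·90² = 1 ✓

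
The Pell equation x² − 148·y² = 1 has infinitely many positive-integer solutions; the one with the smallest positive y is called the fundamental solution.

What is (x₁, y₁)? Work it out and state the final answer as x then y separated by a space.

73 6

√148 = [12; 6,24, …], period ℓ=2 (even) → k=1
i=0: a=12 ⇒ p=12, q=1
i=1: a=6 ⇒ p=73, q=6
→ (73, 6).  Check: 73²=5329, 148·6²=5328, difference 1.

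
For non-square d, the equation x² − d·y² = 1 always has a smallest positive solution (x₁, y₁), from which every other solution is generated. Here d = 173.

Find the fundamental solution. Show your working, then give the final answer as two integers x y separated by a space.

2499849 190060

[13; 6,1,1,6,26] for √173; ℓ=5 ⇒ convergent index 9
i=0: a=13 ⇒ p=13, q=1
i=1: a=6 ⇒ p=79, q=6
…
i=3: a=1 ⇒ p=171, q=13
…
i=7: a=1 ⇒ p=205791, q=15646
i=8: a=1 ⇒ p=382343, q=29069
i=9: a=6 ⇒ p=2499849, q=190060
fundamental: x₁=2499849, y₁=190060  (since 6249245022801 − 173·36122803600 = 1)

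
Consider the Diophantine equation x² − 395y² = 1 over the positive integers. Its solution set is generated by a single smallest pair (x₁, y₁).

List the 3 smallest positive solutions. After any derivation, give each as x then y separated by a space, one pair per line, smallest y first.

159 8
50561 2544
16078239 808984

√395 = [19; 1,6,1,38, …], period ℓ=4 (even) → k=3
a_0=19:  p_0=19·1+0=19,  q_0=19·0+1=1
a_1=1:  p_1=1·19+1=20,  q_1=1·1+0=1
a_2=6:  p_2=6·20+19=139,  q_2=6·1+1=7
a_3=1:  p_3=1·139+20=159,  q_3=1·7+1=8
→ (159, 8).  Check: 159²=25281, 395·8²=25280, difference 1.
k=2:  x_2 = 159·159+395·8·8 = 50561,  y_2 = 159·8+8·159 = 2544
k=3:  x_3 = 159·50561+395·8·2544 = 16078239,  y_3 = 159·2544+8·50561 = 808984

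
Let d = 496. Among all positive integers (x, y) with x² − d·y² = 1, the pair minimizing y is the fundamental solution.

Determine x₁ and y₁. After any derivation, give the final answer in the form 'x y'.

4620799 207480

d=496: √d = [22; 3,1,2,4,1,…,1,3,44] (ℓ=16, even), read p_15/q_15
a_0=22:  p_0=22·1+0=22,  q_0=22·0+1=1
a_1=3:  p_1=3·22+1=67,  q_1=3·1+0=3
a_2=1:  p_2=1·67+22=89,  q_2=1·3+1=4
…
a_5=1:  p_5=1·1069+245=1314,  q_5=1·48+11=59
a_6=1:  p_6=1·1314+1069=2383,  q_6=1·59+48=107
…
a_8=2:  p_8=2·6080+2383=14543,  q_8=2·273+107=653
a_9=2:  p_9=2·14543+6080=35166,  q_9=2·653+273=1579
a_10=1:  p_10=1·35166+14543=49709,  q_10=1·1579+653=2232
a_11=1:  p_11=1·49709+35166=84875,  q_11=1·2232+1579=3811
a_12=4:  p_12=4·84875+49709=389209,  q_12=4·3811+2232=17476
a_13=2:  p_13=2·389209+84875=863293,  q_13=2·17476+3811=38763
a_14=1:  p_14=1·863293+389209=1252502,  q_14=1·38763+17476=56239
a_15=3:  p_15=3·1252502+863293=4620799,  q_15=3·56239+38763=207480
(x₁, y₁) = (4620799, 207480);  4620799² − 496·207480² = 1 ✓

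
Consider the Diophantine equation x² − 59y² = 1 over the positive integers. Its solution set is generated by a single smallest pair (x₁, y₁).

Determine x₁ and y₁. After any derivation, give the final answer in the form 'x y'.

d=59: √d = [7; 1,2,7,2,1,14] (ℓ=6, even), read p_5/q_5
i=0: a=7 ⇒ p=7, q=1
…
i=2: a=2 ⇒ p=23, q=3
…
i=4: a=2 ⇒ p=361, q=47
i=5: a=1 ⇒ p=530, q=69
fundamental: x₁=530, y₁=69  (since 280900 − 59·4761 = 1)

530 69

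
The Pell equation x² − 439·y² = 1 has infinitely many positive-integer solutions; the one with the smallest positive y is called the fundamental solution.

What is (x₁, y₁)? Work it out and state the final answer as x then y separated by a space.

√439 → a₀=20, period (1,19,1,40); ℓ=4 even so k=3
step 0: (20, 1)  from 20·(1,0) + (0,1)
step 1: (21, 1)  from 1·(20,1) + (1,0)
step 2: (419, 20)  from 19·(21,1) + (20,1)
step 3: (440, 21)  from 1·(419,20) + (21,1)
→ (440, 21).  Check: 440²=193600, 439·21²=193599, difference 1.

440 21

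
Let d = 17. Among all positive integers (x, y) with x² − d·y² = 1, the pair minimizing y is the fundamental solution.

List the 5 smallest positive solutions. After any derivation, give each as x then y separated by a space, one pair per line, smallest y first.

33 8
2177 528
143649 34840
9478657 2298912
625447713 151693352

√17 → a₀=4, period (8); ℓ=1 odd so k=1
a_0=4:  p_0=4·1+0=4,  q_0=4·0+1=1
a_1=8:  p_1=8·4+1=33,  q_1=8·1+0=8
→ (33, 8).  Check: 33²=1089, 17·8²=1088, difference 1.
(x_2, y_2) = (33·33 + 17·8·8, 33·8 + 8·33) = (2177, 528)
(x_3, y_3) = (33·2177 + 17·8·528, 33·528 + 8·2177) = (143649, 34840)
(x_4, y_4) = (33·143649 + 17·8·34840, 33·34840 + 8·143649) = (9478657, 2298912)
(x_5, y_5) = (33·9478657 + 17·8·2298912, 33·2298912 + 8·9478657) = (625447713, 151693352)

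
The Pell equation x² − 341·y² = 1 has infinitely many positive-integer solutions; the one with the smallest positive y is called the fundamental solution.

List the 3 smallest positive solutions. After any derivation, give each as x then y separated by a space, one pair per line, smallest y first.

d=341: √d = [18; 2,6,1,8,2,…,6,2,36] (ℓ=14, even), read p_13/q_13
a_0=18:  p_0=18·1+0=18,  q_0=18·0+1=1
a_1=2:  p_1=2·18+1=37,  q_1=2·1+0=2
…
a_3=1:  p_3=1·240+37=277,  q_3=1·13+2=15
…
a_5=2:  p_5=2·2456+277=5189,  q_5=2·133+15=281
a_6=1:  p_6=1·5189+2456=7645,  q_6=1·281+133=414
a_7=2:  p_7=2·7645+5189=20479,  q_7=2·414+281=1109
…
a_9=2:  p_9=2·28124+20479=76727,  q_9=2·1523+1109=4155
…
a_11=1:  p_11=1·641940+76727=718667,  q_11=1·34763+4155=38918
a_12=6:  p_12=6·718667+641940=4953942,  q_12=6·38918+34763=268271
a_13=2:  p_13=2·4953942+718667=10626551,  q_13=2·268271+38918=575460
fundamental: x₁=10626551, y₁=575460  (since 112923586155601 − 341·331154211600 = 1)
(x_2, y_2) = (10626551·10626551 + 341·575460·575460, 10626551·575460 + 575460·10626551) = (225847172311201, 12230310076920)
(x_3, y_3) = (10626551·225847172311201 + 341·575460·12230310076920, 10626551·12230310076920 + 575460·225847172311201) = (4799952989541519968951, 259932027556408030380)

10626551 575460
225847172311201 12230310076920
4799952989541519968951 259932027556408030380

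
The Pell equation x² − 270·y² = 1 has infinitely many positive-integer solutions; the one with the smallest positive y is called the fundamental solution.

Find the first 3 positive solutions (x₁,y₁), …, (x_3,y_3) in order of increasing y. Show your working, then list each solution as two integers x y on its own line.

[16; 2,3,6,3,2,32] for √270; ℓ=6 ⇒ convergent index 5
k=0  a_k=16  p_k/q_k = 16/1
k=1  a_k=2  p_k/q_k = 33/2
k=2  a_k=3  p_k/q_k = 115/7
k=3  a_k=6  p_k/q_k = 723/44
k=4  a_k=3  p_k/q_k = 2284/139
k=5  a_k=2  p_k/q_k = 5291/322
fundamental: x₁=5291, y₁=322  (since 27994681 − 270·103684 = 1)
(5291+322√270)^2 = 55989361 + 3407404√270
(5291+322√270)^3 = 592479412811 + 36057148806√270

5291 322
55989361 3407404
592479412811 36057148806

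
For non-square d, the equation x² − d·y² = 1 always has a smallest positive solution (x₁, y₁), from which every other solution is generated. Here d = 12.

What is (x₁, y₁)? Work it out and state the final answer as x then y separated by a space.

√12 = [3; 2,6, …], period ℓ=2 (even) → k=1
a_0=3:  p_0=3·1+0=3,  q_0=3·0+1=1
a_1=2:  p_1=2·3+1=7,  q_1=2·1+0=2
fundamental: x₁=7, y₁=2  (since 49 − 12·4 = 1)

7 2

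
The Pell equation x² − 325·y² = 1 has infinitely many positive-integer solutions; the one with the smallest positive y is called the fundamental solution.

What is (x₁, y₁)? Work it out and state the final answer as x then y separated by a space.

√325 → a₀=18, period (36); ℓ=1 odd so k=1
i=0: a=18 ⇒ p=18, q=1
i=1: a=36 ⇒ p=649, q=36
→ (649, 36).  Check: 649²=421201, 325·36²=421200, difference 1.

649 36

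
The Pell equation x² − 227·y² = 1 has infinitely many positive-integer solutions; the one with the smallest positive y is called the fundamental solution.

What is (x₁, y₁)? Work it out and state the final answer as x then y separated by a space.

d=227: √d = [15; 15,30] (ℓ=2, even), read p_1/q_1
a_0=15:  p_0=15·1+0=15,  q_0=15·0+1=1
a_1=15:  p_1=15·15+1=226,  q_1=15·1+0=15
→ (226, 15).  Check: 226²=51076, 227·15²=51075, difference 1.

226 15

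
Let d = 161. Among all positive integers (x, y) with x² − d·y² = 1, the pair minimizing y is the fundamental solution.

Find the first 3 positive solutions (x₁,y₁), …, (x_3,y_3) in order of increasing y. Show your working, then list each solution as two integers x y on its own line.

√161 = [12; 1,2,4,1,2,1,4,2,1,24, …], period ℓ=10 (even) → k=9
step 0: (12, 1)  from 12·(1,0) + (0,1)
step 1: (13, 1)  from 1·(12,1) + (1,0)
…
step 5: (571, 45)  from 2·(203,16) + (165,13)
…
step 8: (8108, 639)  from 2·(3667,289) + (774,61)
step 9: (11775, 928)  from 1·(8108,639) + (3667,289)
→ (11775, 928).  Check: 11775²=138650625, 161·928²=138650624, difference 1.
n=2: (11775,928)∘(11775,928) = (11775·11775+161·928·928, 11775·928+928·11775) = (277301249,21854400)
n=3: (277301249,21854400)∘(11775,928) = (11775·277301249+161·928·21854400, 11775·21854400+928·277301249) = (6530444402175,514671119072)

11775 928
277301249 21854400
6530444402175 514671119072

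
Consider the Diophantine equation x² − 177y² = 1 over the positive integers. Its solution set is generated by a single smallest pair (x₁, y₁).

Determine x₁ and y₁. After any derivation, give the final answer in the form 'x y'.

d=177: √d = [13; 3,3,2,8,2,3,3,26] (ℓ=8, even), read p_7/q_7
a_0=13:  p_0=13·1+0=13,  q_0=13·0+1=1
…
a_3=2:  p_3=2·133+40=306,  q_3=2·10+3=23
…
a_6=3:  p_6=3·5468+2581=18985,  q_6=3·411+194=1427
a_7=3:  p_7=3·18985+5468=62423,  q_7=3·1427+411=4692
fundamental: x₁=62423, y₁=4692  (since 3896630929 − 177·22014864 = 1)

62423 4692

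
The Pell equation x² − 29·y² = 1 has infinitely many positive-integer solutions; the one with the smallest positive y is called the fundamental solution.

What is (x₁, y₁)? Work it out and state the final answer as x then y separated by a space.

9801 1820

d=29: √d = [5; 2,1,1,2,10] (ℓ=5, odd), read p_9/q_9
k=0  a_k=5  p_k/q_k = 5/1
k=1  a_k=2  p_k/q_k = 11/2
k=2  a_k=1  p_k/q_k = 16/3
k=3  a_k=1  p_k/q_k = 27/5
k=4  a_k=2  p_k/q_k = 70/13
…
k=6  a_k=2  p_k/q_k = 1524/283
k=7  a_k=1  p_k/q_k = 2251/418
k=8  a_k=1  p_k/q_k = 3775/701
k=9  a_k=2  p_k/q_k = 9801/1820
fundamental: x₁=9801, y₁=1820  (since 96059601 − 29·3312400 = 1)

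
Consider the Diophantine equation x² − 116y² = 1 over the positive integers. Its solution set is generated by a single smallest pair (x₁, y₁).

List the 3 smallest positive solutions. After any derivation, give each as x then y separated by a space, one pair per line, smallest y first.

9801 910
192119201 17837820
3765920568201 349656946730

[10; 1,3,2,1,4,1,2,3,1,20] for √116; ℓ=10 ⇒ convergent index 9
k=0  a_k=10  p_k/q_k = 10/1
…
k=2  a_k=3  p_k/q_k = 43/4
k=3  a_k=2  p_k/q_k = 97/9
k=4  a_k=1  p_k/q_k = 140/13
k=5  a_k=4  p_k/q_k = 657/61
k=6  a_k=1  p_k/q_k = 797/74
k=7  a_k=2  p_k/q_k = 2251/209
k=8  a_k=3  p_k/q_k = 7550/701
k=9  a_k=1  p_k/q_k = 9801/910
→ (9801, 910).  Check: 9801²=96059601, 116·910²=96059600, difference 1.
n=2: (9801,910)∘(9801,910) = (9801·9801+116·910·910, 9801·910+910·9801) = (192119201,17837820)
n=3: (192119201,17837820)∘(9801,910) = (9801·192119201+116·910·17837820, 9801·17837820+910·192119201) = (3765920568201,349656946730)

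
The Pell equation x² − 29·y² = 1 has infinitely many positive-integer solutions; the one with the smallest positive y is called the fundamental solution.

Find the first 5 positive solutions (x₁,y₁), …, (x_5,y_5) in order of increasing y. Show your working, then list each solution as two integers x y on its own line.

√29 = [5; 2,1,1,2,10, …], period ℓ=5 (odd) → k=9
a_0=5:  p_0=5·1+0=5,  q_0=5·0+1=1
a_1=2:  p_1=2·5+1=11,  q_1=2·1+0=2
a_2=1:  p_2=1·11+5=16,  q_2=1·2+1=3
…
a_5=10:  p_5=10·70+27=727,  q_5=10·13+5=135
…
a_8=1:  p_8=1·2251+1524=3775,  q_8=1·418+283=701
a_9=2:  p_9=2·3775+2251=9801,  q_9=2·701+418=1820
→ (9801, 1820).  Check: 9801²=96059601, 29·1820²=96059600, difference 1.
n=2: (9801,1820)∘(9801,1820) = (9801·9801+29·1820·1820, 9801·1820+1820·9801) = (192119201,35675640)
n=3: (192119201,35675640)∘(9801,1820) = (9801·192119201+29·1820·35675640, 9801·35675640+1820·192119201) = (3765920568201,699313893460)
n=4: (3765920568201,699313893460)∘(9801,1820) = (9801·3765920568201+29·1820·699313893460, 9801·699313893460+1820·3765920568201) = (73819574785756801,13707950903927280)
n=5: (73819574785756801,13707950903927280)∘(9801,1820) = (9801·73819574785756801+29·1820·13707950903927280, 9801·13707950903927280+1820·73819574785756801) = (1447011301184484245001,268703252919468649100)

9801 1820
192119201 35675640
3765920568201 699313893460
73819574785756801 13707950903927280
1447011301184484245001 268703252919468649100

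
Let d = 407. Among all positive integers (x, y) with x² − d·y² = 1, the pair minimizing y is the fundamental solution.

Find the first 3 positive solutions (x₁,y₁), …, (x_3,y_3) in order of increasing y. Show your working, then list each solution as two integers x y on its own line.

√407 = [20; 5,1,2,1,5,40, …], period ℓ=6 (even) → k=5
k=0  a_k=20  p_k/q_k = 20/1
…
k=3  a_k=2  p_k/q_k = 343/17
k=4  a_k=1  p_k/q_k = 464/23
k=5  a_k=5  p_k/q_k = 2663/132
fundamental: x₁=2663, y₁=132  (since 7091569 − 407·17424 = 1)
(2663+132√407)^2 = 14183137 + 703032√407
(2663+132√407)^3 = 75539384999 + 3744348300√407

2663 132
14183137 703032
75539384999 3744348300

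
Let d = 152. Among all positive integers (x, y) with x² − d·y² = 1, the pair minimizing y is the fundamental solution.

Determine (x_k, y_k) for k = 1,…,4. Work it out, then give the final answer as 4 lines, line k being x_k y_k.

37 3
2737 222
202501 16425
14982337 1215228

d=152: √d = [12; 3,24] (ℓ=2, even), read p_1/q_1
k=0  a_k=12  p_k/q_k = 12/1
k=1  a_k=3  p_k/q_k = 37/3
→ (37, 3).  Check: 37²=1369, 152·3²=1368, difference 1.
(x_2, y_2) = (37·37 + 152·3·3, 37·3 + 3·37) = (2737, 222)
(x_3, y_3) = (37·2737 + 152·3·222, 37·222 + 3·2737) = (202501, 16425)
(x_4, y_4) = (37·202501 + 152·3·16425, 37·16425 + 3·202501) = (14982337, 1215228)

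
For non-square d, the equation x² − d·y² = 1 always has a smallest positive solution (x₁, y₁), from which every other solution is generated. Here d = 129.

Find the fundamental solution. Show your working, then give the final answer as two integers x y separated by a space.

16855 1484

√129 = [11; 2,1,3,1,6,1,3,1,2,22, …], period ℓ=10 (even) → k=9
k=0  a_k=11  p_k/q_k = 11/1
…
k=2  a_k=1  p_k/q_k = 34/3
…
k=4  a_k=1  p_k/q_k = 159/14
k=5  a_k=6  p_k/q_k = 1079/95
k=6  a_k=1  p_k/q_k = 1238/109
…
k=8  a_k=1  p_k/q_k = 6031/531
k=9  a_k=2  p_k/q_k = 16855/1484
fundamental: x₁=16855, y₁=1484  (since 284091025 − 129·2202256 = 1)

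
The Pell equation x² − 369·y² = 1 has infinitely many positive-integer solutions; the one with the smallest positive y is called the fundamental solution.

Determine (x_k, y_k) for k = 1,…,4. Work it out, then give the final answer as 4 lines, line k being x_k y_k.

8396801 437120
141012534067201 7340819306240
2368108374136006451201 123278797782910239360
39769069528107045198367948801 2070295065004669620717268480

√369 → a₀=19, period (4,1,3,2,7,4,7,2,3,1,4,38); ℓ=12 even so k=11
step 0: (19, 1)  from 19·(1,0) + (0,1)
step 1: (77, 4)  from 4·(19,1) + (1,0)
step 2: (96, 5)  from 1·(77,4) + (19,1)
step 3: (365, 19)  from 3·(96,5) + (77,4)
step 4: (826, 43)  from 2·(365,19) + (96,5)
step 5: (6147, 320)  from 7·(826,43) + (365,19)
step 6: (25414, 1323)  from 4·(6147,320) + (826,43)
step 7: (184045, 9581)  from 7·(25414,1323) + (6147,320)
…
step 10: (1758061, 91521)  from 1·(1364557,71036) + (393504,20485)
step 11: (8396801, 437120)  from 4·(1758061,91521) + (1364557,71036)
(x₁, y₁) = (8396801, 437120);  8396801² − 369·437120² = 1 ✓
n=2: (8396801,437120)∘(8396801,437120) = (8396801·8396801+369·437120·437120, 8396801·437120+437120·8396801) = (141012534067201,7340819306240)
n=3: (141012534067201,7340819306240)∘(8396801,437120) = (8396801·141012534067201+369·437120·7340819306240, 8396801·7340819306240+437120·141012534067201) = (2368108374136006451201,123278797782910239360)
n=4: (2368108374136006451201,123278797782910239360)∘(8396801,437120) = (8396801·2368108374136006451201+369·437120·123278797782910239360, 8396801·123278797782910239360+437120·2368108374136006451201) = (39769069528107045198367948801,2070295065004669620717268480)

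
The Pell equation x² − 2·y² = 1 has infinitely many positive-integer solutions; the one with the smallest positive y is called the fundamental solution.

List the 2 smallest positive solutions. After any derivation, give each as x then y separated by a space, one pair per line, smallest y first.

3 2
17 12

√2 → a₀=1, period (2); ℓ=1 odd so k=1
a_0=1:  p_0=1·1+0=1,  q_0=1·0+1=1
a_1=2:  p_1=2·1+1=3,  q_1=2·1+0=2
→ (3, 2).  Check: 3²=9, 2·2²=8, difference 1.
n=2: (3,2)∘(3,2) = (3·3+2·2·2, 3·2+2·3) = (17,12)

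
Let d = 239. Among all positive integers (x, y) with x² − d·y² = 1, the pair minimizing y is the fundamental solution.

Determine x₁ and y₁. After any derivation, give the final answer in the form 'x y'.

6195120 400729

√239 = [15; 2,5,1,2,4,15,4,2,1,5,2,30, …], period ℓ=12 (even) → k=11
k=0  a_k=15  p_k/q_k = 15/1
k=1  a_k=2  p_k/q_k = 31/2
k=2  a_k=5  p_k/q_k = 170/11
k=3  a_k=1  p_k/q_k = 201/13
k=4  a_k=2  p_k/q_k = 572/37
k=5  a_k=4  p_k/q_k = 2489/161
k=6  a_k=15  p_k/q_k = 37907/2452
…
k=9  a_k=1  p_k/q_k = 500258/32359
k=10  a_k=5  p_k/q_k = 2847431/184185
k=11  a_k=2  p_k/q_k = 6195120/400729
fundamental: x₁=6195120, y₁=400729  (since 38379511814400 − 239·160583731441 = 1)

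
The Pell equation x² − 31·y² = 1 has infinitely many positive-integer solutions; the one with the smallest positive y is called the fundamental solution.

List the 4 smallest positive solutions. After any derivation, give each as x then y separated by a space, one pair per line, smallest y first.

d=31: √d = [5; 1,1,3,5,3,1,1,10] (ℓ=8, even), read p_7/q_7
i=0: a=5 ⇒ p=5, q=1
i=1: a=1 ⇒ p=6, q=1
…
i=4: a=5 ⇒ p=206, q=37
…
i=6: a=1 ⇒ p=863, q=155
i=7: a=1 ⇒ p=1520, q=273
→ (1520, 273).  Check: 1520²=2310400, 31·273²=2310399, difference 1.
(1520+273√31)^2 = 4620799 + 829920√31
(1520+273√31)^3 = 14047227440 + 2522956527√31
(1520+273√31)^4 = 42703566796801 + 7669787012160√31

1520 273
4620799 829920
14047227440 2522956527
42703566796801 7669787012160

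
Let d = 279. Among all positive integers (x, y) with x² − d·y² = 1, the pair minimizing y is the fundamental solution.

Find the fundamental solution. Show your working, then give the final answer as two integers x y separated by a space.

d=279: √d = [16; 1,2,2,1,2,2,1,32] (ℓ=8, even), read p_7/q_7
k=0  a_k=16  p_k/q_k = 16/1
…
k=3  a_k=2  p_k/q_k = 117/7
k=4  a_k=1  p_k/q_k = 167/10
…
k=6  a_k=2  p_k/q_k = 1069/64
k=7  a_k=1  p_k/q_k = 1520/91
fundamental: x₁=1520, y₁=91  (since 2310400 − 279·8281 = 1)

1520 91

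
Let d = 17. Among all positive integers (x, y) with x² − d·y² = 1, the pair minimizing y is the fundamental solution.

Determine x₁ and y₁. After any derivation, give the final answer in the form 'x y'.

33 8

√17 = [4; 8, …], period ℓ=1 (odd) → k=1
step 0: (4, 1)  from 4·(1,0) + (0,1)
step 1: (33, 8)  from 8·(4,1) + (1,0)
fundamental: x₁=33, y₁=8  (since 1089 − 17·64 = 1)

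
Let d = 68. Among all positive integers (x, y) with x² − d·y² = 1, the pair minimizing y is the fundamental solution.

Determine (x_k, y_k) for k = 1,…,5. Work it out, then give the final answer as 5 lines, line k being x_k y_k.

√68 = [8; 4,16, …], period ℓ=2 (even) → k=1
step 0: (8, 1)  from 8·(1,0) + (0,1)
step 1: (33, 4)  from 4·(8,1) + (1,0)
→ (33, 4).  Check: 33²=1089, 68·4²=1088, difference 1.
(33+4√68)^2 = 2177 + 264√68
(33+4√68)^3 = 143649 + 17420√68
(33+4√68)^4 = 9478657 + 1149456√68
(33+4√68)^5 = 625447713 + 75846676√68

33 4
2177 264
143649 17420
9478657 1149456
625447713 75846676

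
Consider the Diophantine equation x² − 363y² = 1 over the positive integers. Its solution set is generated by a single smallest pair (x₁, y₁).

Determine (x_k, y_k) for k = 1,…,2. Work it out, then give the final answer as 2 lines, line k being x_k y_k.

362 19
262087 13756

[19; 19,38] for √363; ℓ=2 ⇒ convergent index 1
a_0=19:  p_0=19·1+0=19,  q_0=19·0+1=1
a_1=19:  p_1=19·19+1=362,  q_1=19·1+0=19
→ (362, 19).  Check: 362²=131044, 363·19²=131043, difference 1.
k=2:  x_2 = 362·362+363·19·19 = 262087,  y_2 = 362·19+19·362 = 13756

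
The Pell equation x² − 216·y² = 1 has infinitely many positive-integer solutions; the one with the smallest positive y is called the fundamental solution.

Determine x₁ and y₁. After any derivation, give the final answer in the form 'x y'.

485 33

[14; 1,2,3,2,1,28] for √216; ℓ=6 ⇒ convergent index 5
k=0  a_k=14  p_k/q_k = 14/1
k=1  a_k=1  p_k/q_k = 15/1
…
k=3  a_k=3  p_k/q_k = 147/10
k=4  a_k=2  p_k/q_k = 338/23
k=5  a_k=1  p_k/q_k = 485/33
fundamental: x₁=485, y₁=33  (since 235225 − 216·1089 = 1)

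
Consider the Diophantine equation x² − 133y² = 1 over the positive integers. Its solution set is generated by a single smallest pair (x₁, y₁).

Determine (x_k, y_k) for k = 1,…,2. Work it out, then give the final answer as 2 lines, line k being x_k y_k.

2588599 224460
13401689565601 1162073863080

[11; 1,1,7,5,1,…,1,1,22] for √133; ℓ=16 ⇒ convergent index 15
step 0: (11, 1)  from 11·(1,0) + (0,1)
step 1: (12, 1)  from 1·(11,1) + (1,0)
…
step 3: (173, 15)  from 7·(23,2) + (12,1)
…
step 5: (1061, 92)  from 1·(888,77) + (173,15)
step 6: (1949, 169)  from 1·(1061,92) + (888,77)
step 7: (3010, 261)  from 1·(1949,169) + (1061,92)
…
step 10: (18948, 1643)  from 1·(10979,952) + (7969,691)
step 11: (29927, 2595)  from 1·(18948,1643) + (10979,952)
…
step 13: (1210008, 104921)  from 7·(168583,14618) + (29927,2595)
step 14: (1378591, 119539)  from 1·(1210008,104921) + (168583,14618)
step 15: (2588599, 224460)  from 1·(1378591,119539) + (1210008,104921)
fundamental: x₁=2588599, y₁=224460  (since 6700844782801 − 133·50382291600 = 1)
n=2: (2588599,224460)∘(2588599,224460) = (2588599·2588599+133·224460·224460, 2588599·224460+224460·2588599) = (13401689565601,1162073863080)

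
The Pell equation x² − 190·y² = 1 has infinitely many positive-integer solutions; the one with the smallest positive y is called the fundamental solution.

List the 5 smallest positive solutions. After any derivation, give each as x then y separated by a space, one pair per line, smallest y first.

52021 3774
5412368881 392654508
563113683064981 40852560317562
58587473808034384321 4250382080167131096
6095557949372399730460501 442218252343896093172470

[13; 1,3,1,1,1,…,3,1,26] for √190; ℓ=14 ⇒ convergent index 13
a_0=13:  p_0=13·1+0=13,  q_0=13·0+1=1
a_1=1:  p_1=1·13+1=14,  q_1=1·1+0=1
a_2=3:  p_2=3·14+13=55,  q_2=3·1+1=4
…
a_4=1:  p_4=1·69+55=124,  q_4=1·5+4=9
a_5=1:  p_5=1·124+69=193,  q_5=1·9+5=14
a_6=2:  p_6=2·193+124=510,  q_6=2·14+9=37
a_7=2:  p_7=2·510+193=1213,  q_7=2·37+14=88
…
a_9=1:  p_9=1·2936+1213=4149,  q_9=1·213+88=301
a_10=1:  p_10=1·4149+2936=7085,  q_10=1·301+213=514
a_11=1:  p_11=1·7085+4149=11234,  q_11=1·514+301=815
a_12=3:  p_12=3·11234+7085=40787,  q_12=3·815+514=2959
a_13=1:  p_13=1·40787+11234=52021,  q_13=1·2959+815=3774
fundamental: x₁=52021, y₁=3774  (since 2706184441 − 190·14243076 = 1)
(52021+3774√190)^2 = 5412368881 + 392654508√190
(52021+3774√190)^3 = 563113683064981 + 40852560317562√190
(52021+3774√190)^4 = 58587473808034384321 + 4250382080167131096√190
(52021+3774√190)^5 = 6095557949372399730460501 + 442218252343896093172470√190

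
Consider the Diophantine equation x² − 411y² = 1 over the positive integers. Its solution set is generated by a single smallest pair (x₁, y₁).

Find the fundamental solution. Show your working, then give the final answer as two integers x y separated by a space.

49730 2453

√411 → a₀=20, period (3,1,1,1,19,1,1,1,3,40); ℓ=10 even so k=9
step 0: (20, 1)  from 20·(1,0) + (0,1)
step 1: (61, 3)  from 3·(20,1) + (1,0)
step 2: (81, 4)  from 1·(61,3) + (20,1)
step 3: (142, 7)  from 1·(81,4) + (61,3)
step 4: (223, 11)  from 1·(142,7) + (81,4)
step 5: (4379, 216)  from 19·(223,11) + (142,7)
step 6: (4602, 227)  from 1·(4379,216) + (223,11)
…
step 8: (13583, 670)  from 1·(8981,443) + (4602,227)
step 9: (49730, 2453)  from 3·(13583,670) + (8981,443)
(x₁, y₁) = (49730, 2453);  49730² − 411·2453² = 1 ✓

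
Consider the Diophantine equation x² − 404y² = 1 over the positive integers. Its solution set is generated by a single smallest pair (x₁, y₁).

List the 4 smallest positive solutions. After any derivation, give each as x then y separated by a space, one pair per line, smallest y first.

201 10
80801 4020
32481801 1616030
13057603201 649640040

√404 = [20; 10,40, …], period ℓ=2 (even) → k=1
i=0: a=20 ⇒ p=20, q=1
i=1: a=10 ⇒ p=201, q=10
fundamental: x₁=201, y₁=10  (since 40401 − 404·100 = 1)
(x_2, y_2) = (201·201 + 404·10·10, 201·10 + 10·201) = (80801, 4020)
(x_3, y_3) = (201·80801 + 404·10·4020, 201·4020 + 10·80801) = (32481801, 1616030)
(x_4, y_4) = (201·32481801 + 404·10·1616030, 201·1616030 + 10·32481801) = (13057603201, 649640040)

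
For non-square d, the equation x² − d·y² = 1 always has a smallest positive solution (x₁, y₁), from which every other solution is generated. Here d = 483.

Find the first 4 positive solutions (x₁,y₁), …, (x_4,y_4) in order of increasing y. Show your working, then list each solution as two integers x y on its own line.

22 1
967 44
42526 1935
1870177 85096

√483 = [21; 1,42, …], period ℓ=2 (even) → k=1
i=0: a=21 ⇒ p=21, q=1
i=1: a=1 ⇒ p=22, q=1
(x₁, y₁) = (22, 1);  22² − 483·1² = 1 ✓
k=2:  x_2 = 22·22+483·1·1 = 967,  y_2 = 22·1+1·22 = 44
k=3:  x_3 = 22·967+483·1·44 = 42526,  y_3 = 22·44+1·967 = 1935
k=4:  x_4 = 22·42526+483·1·1935 = 1870177,  y_4 = 22·1935+1·42526 = 85096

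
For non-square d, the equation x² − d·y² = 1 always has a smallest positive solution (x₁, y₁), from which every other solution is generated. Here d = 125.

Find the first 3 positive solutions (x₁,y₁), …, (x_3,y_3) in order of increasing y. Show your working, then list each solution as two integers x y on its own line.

d=125: √d = [11; 5,1,1,5,22] (ℓ=5, odd), read p_9/q_9
k=0  a_k=11  p_k/q_k = 11/1
…
k=3  a_k=1  p_k/q_k = 123/11
k=4  a_k=5  p_k/q_k = 682/61
k=5  a_k=22  p_k/q_k = 15127/1353
k=6  a_k=5  p_k/q_k = 76317/6826
…
k=8  a_k=1  p_k/q_k = 167761/15005
k=9  a_k=5  p_k/q_k = 930249/83204
(x₁, y₁) = (930249, 83204);  930249² − 125·83204² = 1 ✓
(930249+83204√125)^2 = 1730726404001 + 154800875592√125
(930249+83204√125)^3 = 3220013013190122249 + 288006719437081612√125

930249 83204
1730726404001 154800875592
3220013013190122249 288006719437081612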